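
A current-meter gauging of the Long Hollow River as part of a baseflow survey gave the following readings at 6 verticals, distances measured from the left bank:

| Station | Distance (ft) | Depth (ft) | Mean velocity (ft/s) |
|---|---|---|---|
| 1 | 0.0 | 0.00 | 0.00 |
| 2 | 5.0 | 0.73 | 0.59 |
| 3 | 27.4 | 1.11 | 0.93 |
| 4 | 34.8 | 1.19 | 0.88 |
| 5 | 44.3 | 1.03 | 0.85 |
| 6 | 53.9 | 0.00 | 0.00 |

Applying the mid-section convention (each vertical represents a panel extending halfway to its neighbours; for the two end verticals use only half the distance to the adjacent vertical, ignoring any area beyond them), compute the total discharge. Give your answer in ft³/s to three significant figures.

w_2 = (27.4 − 0.0)/2 = 13.7 ft; q_2 = 0.59 × 0.73 × 13.7 = 5.901 ft³/s
w_3 = (34.8 − 5.0)/2 = 14.9 ft; q_3 = 0.93 × 1.11 × 14.9 = 15.38 ft³/s
w_4 = (44.3 − 27.4)/2 = 8.45 ft; q_4 = 0.88 × 1.19 × 8.45 = 8.849 ft³/s
w_5 = (53.9 − 34.8)/2 = 9.55 ft; q_5 = 0.85 × 1.03 × 9.55 = 8.361 ft³/s
Stations 1, 6 contribute zero (depth or velocity is 0).
Q = Σ qᵢ = 38.49 ft³/s

38.5 ft³/s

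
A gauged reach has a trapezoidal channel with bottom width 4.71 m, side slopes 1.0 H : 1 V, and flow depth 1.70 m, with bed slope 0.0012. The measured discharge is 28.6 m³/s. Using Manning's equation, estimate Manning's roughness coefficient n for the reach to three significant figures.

A = (b + z·y)·y = (4.71 + 1.0×1.70)×1.70 = 10.90 m²
P = b + 2y√(1+z²) = 4.71 + 2×1.70×√(1+1.0²) = 9.518 m
R = A/P = 10.90/9.518 = 1.145 m
n = (1/Q)·A·R^(2/3)·S^(1/2) = (1/28.6) × 10.90 × 1.094 × 0.03464 = 0.01444

0.0144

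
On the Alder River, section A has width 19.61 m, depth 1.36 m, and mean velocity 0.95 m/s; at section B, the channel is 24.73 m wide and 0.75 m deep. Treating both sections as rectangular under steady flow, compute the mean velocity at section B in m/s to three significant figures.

1.37 m/s

Q = A₁V₁ = (19.61×1.36) × 0.95 = 25.34 m³/s
A₂ = 24.73 × 0.75 = 18.55 m²
V₂ = Q/A₂ = 25.34/18.55 = 1.366 m/s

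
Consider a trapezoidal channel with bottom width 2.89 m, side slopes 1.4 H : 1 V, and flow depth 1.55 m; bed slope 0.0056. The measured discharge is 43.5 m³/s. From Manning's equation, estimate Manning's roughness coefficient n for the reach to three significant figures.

A = (b + z·y)·y = (2.89 + 1.4×1.55)×1.55 = 7.843 m²
P = b + 2y√(1+z²) = 2.89 + 2×1.55×√(1+1.4²) = 8.223 m
R = A/P = 7.843/8.223 = 0.9537 m
n = (1/Q)·A·R^(2/3)·S^(1/2) = (1/43.5) × 7.843 × 0.9689 × 0.07483 = 0.01307

0.0131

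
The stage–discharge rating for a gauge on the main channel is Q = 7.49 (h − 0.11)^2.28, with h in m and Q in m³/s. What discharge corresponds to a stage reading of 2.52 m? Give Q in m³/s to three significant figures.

55.7 m³/s

Q = 7.49 × (2.52 − 0.11)^2.28 = 7.49 × 2.41^2.28 = 55.65 m³/s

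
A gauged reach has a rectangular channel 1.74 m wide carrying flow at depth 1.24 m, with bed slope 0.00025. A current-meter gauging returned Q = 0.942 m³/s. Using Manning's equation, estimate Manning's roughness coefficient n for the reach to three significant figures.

A = b·y = 1.74 × 1.24 = 2.158 m²
P = b + 2y = 1.74 + 2×1.24 = 4.220 m
R = A/P = 2.158/4.220 = 0.5113 m
n = (1/Q)·A·R^(2/3)·S^(1/2) = (1/0.942) × 2.158 × 0.6394 × 0.01581 = 0.02316

0.0232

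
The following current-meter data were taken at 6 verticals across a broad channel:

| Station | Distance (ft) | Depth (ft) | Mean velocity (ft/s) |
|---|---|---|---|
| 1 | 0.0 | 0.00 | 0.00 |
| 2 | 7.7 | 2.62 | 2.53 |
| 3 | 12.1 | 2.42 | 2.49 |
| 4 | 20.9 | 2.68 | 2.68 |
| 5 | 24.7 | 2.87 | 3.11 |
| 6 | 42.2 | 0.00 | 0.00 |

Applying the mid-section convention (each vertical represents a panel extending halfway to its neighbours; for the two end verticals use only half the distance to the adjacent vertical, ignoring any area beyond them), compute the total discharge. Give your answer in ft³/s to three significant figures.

220 ft³/s

w_2 = (12.1 − 0.0)/2 = 6.05 ft; q_2 = 2.53 × 2.62 × 6.05 = 40.10 ft³/s
w_3 = (20.9 − 7.7)/2 = 6.6 ft; q_3 = 2.49 × 2.42 × 6.6 = 39.77 ft³/s
w_4 = (24.7 − 12.1)/2 = 6.3 ft; q_4 = 2.68 × 2.68 × 6.3 = 45.25 ft³/s
w_5 = (42.2 − 20.9)/2 = 10.65 ft; q_5 = 3.11 × 2.87 × 10.65 = 95.06 ft³/s
Stations 1, 6 contribute zero (depth or velocity is 0).
Q = Σ qᵢ = 220.2 ft³/s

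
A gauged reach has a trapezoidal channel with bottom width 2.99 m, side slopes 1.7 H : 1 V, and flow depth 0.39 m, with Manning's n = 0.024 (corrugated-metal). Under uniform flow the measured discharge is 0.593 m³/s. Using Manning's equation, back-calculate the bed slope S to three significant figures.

A = (b + z·y)·y = (2.99 + 1.7×0.39)×0.39 = 1.425 m²
P = b + 2y√(1+z²) = 2.99 + 2×0.39×√(1+1.7²) = 4.528 m
R = A/P = 1.425/4.528 = 0.3146 m
S = (Q·n / (1·A·R^(2/3)))² = (0.593×0.024 / (1×1.425×0.4626))² = 0.0004664

0.000466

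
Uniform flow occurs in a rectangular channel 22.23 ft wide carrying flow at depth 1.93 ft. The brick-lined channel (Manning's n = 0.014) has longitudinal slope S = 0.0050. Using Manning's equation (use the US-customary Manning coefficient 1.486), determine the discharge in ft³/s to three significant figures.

A = b·y = 22.23 × 1.93 = 42.90 ft²
P = b + 2y = 22.23 + 2×1.93 = 26.09 ft
R = A/P = 42.90/26.09 = 1.644 ft
Q = (1.486/n)·A·R^(2/3)·S^(1/2) = (1.486/0.014) × 42.90 × 1.644^(2/3) × 0.0050^(1/2) = 448.6 ft³/s

449 ft³/s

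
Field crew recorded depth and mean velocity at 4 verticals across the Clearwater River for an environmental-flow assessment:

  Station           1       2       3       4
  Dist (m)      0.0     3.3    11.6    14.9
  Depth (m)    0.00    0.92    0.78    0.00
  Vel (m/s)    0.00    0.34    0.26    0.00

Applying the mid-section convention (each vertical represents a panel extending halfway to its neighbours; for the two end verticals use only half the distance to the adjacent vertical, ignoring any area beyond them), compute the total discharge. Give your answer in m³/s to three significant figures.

w_2 = (11.6 − 0.0)/2 = 5.8 m; q_2 = 0.34 × 0.92 × 5.8 = 1.814 m³/s
w_3 = (14.9 − 3.3)/2 = 5.8 m; q_3 = 0.26 × 0.78 × 5.8 = 1.176 m³/s
Stations 1, 4 contribute zero (depth or velocity is 0).
Q = Σ qᵢ = 2.990 m³/s

2.99 m³/s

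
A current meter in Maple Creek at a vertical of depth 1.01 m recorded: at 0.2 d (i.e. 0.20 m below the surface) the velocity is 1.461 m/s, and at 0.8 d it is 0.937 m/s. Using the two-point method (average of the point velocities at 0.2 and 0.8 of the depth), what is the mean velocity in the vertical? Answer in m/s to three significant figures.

1.20 m/s

v̄ = (1.461 + 0.937) / 2 = 1.199 m/s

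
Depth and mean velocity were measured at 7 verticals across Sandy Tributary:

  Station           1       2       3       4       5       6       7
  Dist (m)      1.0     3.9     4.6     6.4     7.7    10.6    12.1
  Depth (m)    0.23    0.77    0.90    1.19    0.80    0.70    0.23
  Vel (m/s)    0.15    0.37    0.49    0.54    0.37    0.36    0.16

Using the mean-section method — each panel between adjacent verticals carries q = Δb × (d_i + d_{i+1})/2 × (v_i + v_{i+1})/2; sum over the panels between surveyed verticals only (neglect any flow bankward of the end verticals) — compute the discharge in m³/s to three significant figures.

Panel 1-2: Δb = 2.9 m, d̄ = (0.23+0.77)/2 = 0.5, v̄ = (0.15+0.37)/2 = 0.26 → q = 2.9×0.5×0.26 = 0.3770 m³/s
Panel 2-3: Δb = 0.7 m, d̄ = (0.77+0.90)/2 = 0.835, v̄ = (0.37+0.49)/2 = 0.43 → q = 0.7×0.835×0.43 = 0.2513 m³/s
Panel 3-4: Δb = 1.8 m, d̄ = (0.90+1.19)/2 = 1.045, v̄ = (0.49+0.54)/2 = 0.515 → q = 1.8×1.045×0.515 = 0.9687 m³/s
Panel 4-5: Δb = 1.3 m, d̄ = (1.19+0.80)/2 = 0.995, v̄ = (0.54+0.37)/2 = 0.455 → q = 1.3×0.995×0.455 = 0.5885 m³/s
Panel 5-6: Δb = 2.9 m, d̄ = (0.80+0.70)/2 = 0.75, v̄ = (0.37+0.36)/2 = 0.365 → q = 2.9×0.75×0.365 = 0.7939 m³/s
Panel 6-7: Δb = 1.5 m, d̄ = (0.70+0.23)/2 = 0.465, v̄ = (0.36+0.16)/2 = 0.26 → q = 1.5×0.465×0.26 = 0.1814 m³/s
Q = Σ q = 3.161 m³/s

3.16 m³/s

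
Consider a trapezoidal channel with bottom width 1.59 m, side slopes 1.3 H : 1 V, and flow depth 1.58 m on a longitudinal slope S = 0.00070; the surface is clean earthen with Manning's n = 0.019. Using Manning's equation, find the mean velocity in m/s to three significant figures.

A = (b + z·y)·y = (1.59 + 1.3×1.58)×1.58 = 5.758 m²
P = b + 2y√(1+z²) = 1.59 + 2×1.58×√(1+1.3²) = 6.773 m
R = A/P = 5.758/6.773 = 0.8501 m
Q = (1/n)·A·R^(2/3)·S^(1/2) = (1/0.019) × 5.758 × 0.8501^(2/3) × 0.00070^(1/2) = 7.195 m³/s
V = Q/A = 7.195/5.758 = 1.250 m/s

1.25 m/s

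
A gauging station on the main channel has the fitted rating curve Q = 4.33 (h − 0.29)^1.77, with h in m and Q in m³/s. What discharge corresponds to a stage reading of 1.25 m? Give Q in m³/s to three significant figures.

Q = 4.33 × (1.25 − 0.29)^1.77 = 4.33 × 0.96^1.77 = 4.028 m³/s

4.03 m³/s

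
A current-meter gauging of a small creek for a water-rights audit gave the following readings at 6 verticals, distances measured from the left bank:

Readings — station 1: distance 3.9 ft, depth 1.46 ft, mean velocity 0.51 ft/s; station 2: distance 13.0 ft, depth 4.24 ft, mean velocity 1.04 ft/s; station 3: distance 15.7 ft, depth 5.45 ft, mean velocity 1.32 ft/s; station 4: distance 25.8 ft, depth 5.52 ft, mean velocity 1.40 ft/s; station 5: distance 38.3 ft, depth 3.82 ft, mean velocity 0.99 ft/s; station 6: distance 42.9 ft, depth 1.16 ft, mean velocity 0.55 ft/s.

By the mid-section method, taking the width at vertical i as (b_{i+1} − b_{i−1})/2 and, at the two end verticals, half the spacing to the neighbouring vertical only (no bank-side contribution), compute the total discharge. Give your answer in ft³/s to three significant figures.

w_1 = (13.0 − 3.9)/2 = 4.55 ft; q_1 = 0.51 × 1.46 × 4.55 = 3.388 ft³/s
w_2 = (15.7 − 3.9)/2 = 5.9 ft; q_2 = 1.04 × 4.24 × 5.9 = 26.02 ft³/s
w_3 = (25.8 − 13.0)/2 = 6.4 ft; q_3 = 1.32 × 5.45 × 6.4 = 46.04 ft³/s
w_4 = (38.3 − 15.7)/2 = 11.3 ft; q_4 = 1.40 × 5.52 × 11.3 = 87.33 ft³/s
w_5 = (42.9 − 25.8)/2 = 8.55 ft; q_5 = 0.99 × 3.82 × 8.55 = 32.33 ft³/s
w_6 = (42.9 − 38.3)/2 = 2.3 ft; q_6 = 0.55 × 1.16 × 2.3 = 1.467 ft³/s
Q = Σ qᵢ = 196.6 ft³/s

197 ft³/s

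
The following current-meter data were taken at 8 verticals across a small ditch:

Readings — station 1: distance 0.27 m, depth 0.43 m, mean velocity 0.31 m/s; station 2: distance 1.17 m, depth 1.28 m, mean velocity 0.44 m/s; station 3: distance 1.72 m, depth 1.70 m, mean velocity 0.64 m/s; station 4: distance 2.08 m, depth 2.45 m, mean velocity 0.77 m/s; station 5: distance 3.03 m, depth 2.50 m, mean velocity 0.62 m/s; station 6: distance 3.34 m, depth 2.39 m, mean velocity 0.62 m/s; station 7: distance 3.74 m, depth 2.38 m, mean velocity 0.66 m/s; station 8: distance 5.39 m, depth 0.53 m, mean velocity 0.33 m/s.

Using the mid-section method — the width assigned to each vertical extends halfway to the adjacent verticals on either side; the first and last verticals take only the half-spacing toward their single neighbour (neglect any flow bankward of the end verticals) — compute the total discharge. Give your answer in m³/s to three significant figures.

w_1 = (1.17 − 0.27)/2 = 0.45 m; q_1 = 0.31 × 0.43 × 0.45 = 0.05999 m³/s
w_2 = (1.72 − 0.27)/2 = 0.725 m; q_2 = 0.44 × 1.28 × 0.725 = 0.4083 m³/s
w_3 = (2.08 − 1.17)/2 = 0.455 m; q_3 = 0.64 × 1.70 × 0.455 = 0.4950 m³/s
w_4 = (3.03 − 1.72)/2 = 0.655 m; q_4 = 0.77 × 2.45 × 0.655 = 1.236 m³/s
w_5 = (3.34 − 2.08)/2 = 0.63 m; q_5 = 0.62 × 2.50 × 0.63 = 0.9765 m³/s
w_6 = (3.74 − 3.03)/2 = 0.355 m; q_6 = 0.62 × 2.39 × 0.355 = 0.5260 m³/s
w_7 = (5.39 − 3.34)/2 = 1.025 m; q_7 = 0.66 × 2.38 × 1.025 = 1.610 m³/s
w_8 = (5.39 − 3.74)/2 = 0.825 m; q_8 = 0.33 × 0.53 × 0.825 = 0.1443 m³/s
Q = Σ qᵢ = 5.456 m³/s

5.46 m³/s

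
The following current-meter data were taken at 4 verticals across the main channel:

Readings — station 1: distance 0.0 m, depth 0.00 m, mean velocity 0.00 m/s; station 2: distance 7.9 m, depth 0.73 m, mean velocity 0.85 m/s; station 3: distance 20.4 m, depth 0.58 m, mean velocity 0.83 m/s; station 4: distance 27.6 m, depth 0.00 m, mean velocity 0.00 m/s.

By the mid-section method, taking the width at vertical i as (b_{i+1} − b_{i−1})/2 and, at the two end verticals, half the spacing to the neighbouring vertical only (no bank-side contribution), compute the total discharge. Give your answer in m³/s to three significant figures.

11.1 m³/s

w_2 = (20.4 − 0.0)/2 = 10.2 m; q_2 = 0.85 × 0.73 × 10.2 = 6.329 m³/s
w_3 = (27.6 − 7.9)/2 = 9.85 m; q_3 = 0.83 × 0.58 × 9.85 = 4.742 m³/s
Stations 1, 4 contribute zero (depth or velocity is 0).
Q = Σ qᵢ = 11.07 m³/s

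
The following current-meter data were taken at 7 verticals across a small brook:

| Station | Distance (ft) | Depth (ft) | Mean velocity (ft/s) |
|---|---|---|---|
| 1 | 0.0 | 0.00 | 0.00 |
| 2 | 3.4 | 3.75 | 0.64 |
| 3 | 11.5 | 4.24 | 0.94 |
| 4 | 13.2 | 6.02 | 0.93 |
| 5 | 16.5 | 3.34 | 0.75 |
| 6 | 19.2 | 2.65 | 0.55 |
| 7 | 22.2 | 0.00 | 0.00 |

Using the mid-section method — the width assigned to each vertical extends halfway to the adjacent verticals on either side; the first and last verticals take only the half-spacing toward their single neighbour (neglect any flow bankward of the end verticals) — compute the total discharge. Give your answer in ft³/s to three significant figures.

w_2 = (11.5 − 0.0)/2 = 5.75 ft; q_2 = 0.64 × 3.75 × 5.75 = 13.80 ft³/s
w_3 = (13.2 − 3.4)/2 = 4.9 ft; q_3 = 0.94 × 4.24 × 4.9 = 19.53 ft³/s
w_4 = (16.5 − 11.5)/2 = 2.5 ft; q_4 = 0.93 × 6.02 × 2.5 = 14.00 ft³/s
w_5 = (19.2 − 13.2)/2 = 3 ft; q_5 = 0.75 × 3.34 × 3 = 7.515 ft³/s
w_6 = (22.2 − 16.5)/2 = 2.85 ft; q_6 = 0.55 × 2.65 × 2.85 = 4.154 ft³/s
Stations 1, 7 contribute zero (depth or velocity is 0).
Q = Σ qᵢ = 58.99 ft³/s

59.0 ft³/s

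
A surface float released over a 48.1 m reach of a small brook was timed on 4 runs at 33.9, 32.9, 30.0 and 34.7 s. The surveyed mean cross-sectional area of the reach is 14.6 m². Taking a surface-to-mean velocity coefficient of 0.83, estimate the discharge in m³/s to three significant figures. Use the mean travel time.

t̄ = (33.9 + 32.9 + 30.0 + 34.7) / 4 = 32.875 s
v_surface = L / t̄ = 48.1 / 32.875 = 1.463 m/s
v_mean = 0.83 × 1.463 = 1.214 m/s
Q = A × v_mean = 14.6 × 1.214 = 17.73 m³/s

17.7 m³/s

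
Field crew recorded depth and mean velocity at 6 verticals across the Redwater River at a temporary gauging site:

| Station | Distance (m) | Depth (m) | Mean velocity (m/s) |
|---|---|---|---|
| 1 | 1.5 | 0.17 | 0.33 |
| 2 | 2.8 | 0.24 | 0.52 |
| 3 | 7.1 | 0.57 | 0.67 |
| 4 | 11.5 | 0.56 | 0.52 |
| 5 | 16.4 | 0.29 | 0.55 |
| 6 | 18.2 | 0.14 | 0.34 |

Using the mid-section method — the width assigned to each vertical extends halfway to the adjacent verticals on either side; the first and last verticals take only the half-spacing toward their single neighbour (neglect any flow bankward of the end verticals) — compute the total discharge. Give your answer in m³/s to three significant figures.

w_1 = (2.8 − 1.5)/2 = 0.65 m; q_1 = 0.33 × 0.17 × 0.65 = 0.03647 m³/s
w_2 = (7.1 − 1.5)/2 = 2.8 m; q_2 = 0.52 × 0.24 × 2.8 = 0.3494 m³/s
w_3 = (11.5 − 2.8)/2 = 4.35 m; q_3 = 0.67 × 0.57 × 4.35 = 1.661 m³/s
w_4 = (16.4 − 7.1)/2 = 4.65 m; q_4 = 0.52 × 0.56 × 4.65 = 1.354 m³/s
w_5 = (18.2 − 11.5)/2 = 3.35 m; q_5 = 0.55 × 0.29 × 3.35 = 0.5343 m³/s
w_6 = (18.2 − 16.4)/2 = 0.9 m; q_6 = 0.34 × 0.14 × 0.9 = 0.04284 m³/s
Q = Σ qᵢ = 3.978 m³/s

3.98 m³/s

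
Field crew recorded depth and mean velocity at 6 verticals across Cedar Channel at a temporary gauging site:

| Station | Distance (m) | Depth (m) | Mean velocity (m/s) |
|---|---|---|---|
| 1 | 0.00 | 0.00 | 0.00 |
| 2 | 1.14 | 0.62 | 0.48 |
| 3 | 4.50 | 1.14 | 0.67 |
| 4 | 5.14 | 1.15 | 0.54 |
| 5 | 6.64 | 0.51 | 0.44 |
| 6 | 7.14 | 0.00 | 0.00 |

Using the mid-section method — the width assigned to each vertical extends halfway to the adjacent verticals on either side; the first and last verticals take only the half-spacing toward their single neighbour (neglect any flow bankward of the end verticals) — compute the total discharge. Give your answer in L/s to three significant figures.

3090 L/s

w_2 = (4.50 − 0.00)/2 = 2.25 m; q_2 = 0.48 × 0.62 × 2.25 = 0.6696 m³/s
w_3 = (5.14 − 1.14)/2 = 2 m; q_3 = 0.67 × 1.14 × 2 = 1.528 m³/s
w_4 = (6.64 − 4.50)/2 = 1.07 m; q_4 = 0.54 × 1.15 × 1.07 = 0.6645 m³/s
w_5 = (7.14 − 5.14)/2 = 1 m; q_5 = 0.44 × 0.51 × 1 = 0.2244 m³/s
Stations 1, 6 contribute zero (depth or velocity is 0).
Q = Σ qᵢ = 3.086 m³/s
= 3.086 × 1000 = 3086 L/s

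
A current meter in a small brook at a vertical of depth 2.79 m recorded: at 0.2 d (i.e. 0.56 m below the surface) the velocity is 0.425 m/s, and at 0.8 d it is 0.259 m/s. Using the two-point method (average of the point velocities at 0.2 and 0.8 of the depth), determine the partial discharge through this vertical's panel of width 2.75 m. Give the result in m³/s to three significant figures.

v̄ = (0.425 + 0.259) / 2 = 0.3420 m/s
q = v̄ × d × w = 0.3420 × 2.79 × 2.75 = 2.624 m³/s

2.62 m³/s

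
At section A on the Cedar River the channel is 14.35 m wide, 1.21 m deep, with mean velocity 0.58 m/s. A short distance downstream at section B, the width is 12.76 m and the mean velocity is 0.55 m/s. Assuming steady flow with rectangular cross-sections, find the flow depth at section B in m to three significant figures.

Q = A₁V₁ = (14.35×1.21) × 0.58 = 10.07 m³/s
d₂ = Q/(b₂ V₂) = 10.07/(12.76×0.55) = 1.435 m

1.44 m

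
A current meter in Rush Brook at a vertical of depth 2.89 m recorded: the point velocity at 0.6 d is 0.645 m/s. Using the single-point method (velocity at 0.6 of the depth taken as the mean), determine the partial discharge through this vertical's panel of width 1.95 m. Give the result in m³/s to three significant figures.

3.63 m³/s

v̄ = v₀.₆ = 0.645 m/s
q = v̄ × d × w = 0.6450 × 2.89 × 1.95 = 3.635 m³/s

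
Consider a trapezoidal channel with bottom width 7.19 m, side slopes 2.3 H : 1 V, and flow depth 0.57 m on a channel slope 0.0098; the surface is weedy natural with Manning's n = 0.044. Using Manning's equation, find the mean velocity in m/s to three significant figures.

1.38 m/s

A = (b + z·y)·y = (7.19 + 2.3×0.57)×0.57 = 4.846 m²
P = b + 2y√(1+z²) = 7.19 + 2×0.57×√(1+2.3²) = 10.05 m
R = A/P = 4.846/10.05 = 0.4822 m
Q = (1/n)·A·R^(2/3)·S^(1/2) = (1/0.044) × 4.846 × 0.4822^(2/3) × 0.0098^(1/2) = 6.704 m³/s
V = Q/A = 6.704/4.846 = 1.383 m/s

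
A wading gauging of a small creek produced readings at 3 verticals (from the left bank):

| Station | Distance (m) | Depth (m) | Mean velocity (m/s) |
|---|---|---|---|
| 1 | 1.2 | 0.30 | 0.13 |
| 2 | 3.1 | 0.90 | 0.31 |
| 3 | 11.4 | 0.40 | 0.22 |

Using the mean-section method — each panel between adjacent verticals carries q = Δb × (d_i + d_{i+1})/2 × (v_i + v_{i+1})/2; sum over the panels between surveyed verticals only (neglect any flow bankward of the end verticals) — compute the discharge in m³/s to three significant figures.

Panel 1-2: Δb = 1.9 m, d̄ = (0.30+0.90)/2 = 0.6, v̄ = (0.13+0.31)/2 = 0.22 → q = 1.9×0.6×0.22 = 0.2508 m³/s
Panel 2-3: Δb = 8.3 m, d̄ = (0.90+0.40)/2 = 0.65, v̄ = (0.31+0.22)/2 = 0.265 → q = 8.3×0.65×0.265 = 1.430 m³/s
Q = Σ q = 1.680 m³/s

1.68 m³/s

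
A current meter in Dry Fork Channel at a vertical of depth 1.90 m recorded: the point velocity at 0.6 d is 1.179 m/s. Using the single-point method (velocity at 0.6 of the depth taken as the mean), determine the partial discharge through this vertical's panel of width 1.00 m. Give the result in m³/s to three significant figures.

2.24 m³/s

v̄ = v₀.₆ = 1.179 m/s
q = v̄ × d × w = 1.179 × 1.90 × 1.00 = 2.240 m³/s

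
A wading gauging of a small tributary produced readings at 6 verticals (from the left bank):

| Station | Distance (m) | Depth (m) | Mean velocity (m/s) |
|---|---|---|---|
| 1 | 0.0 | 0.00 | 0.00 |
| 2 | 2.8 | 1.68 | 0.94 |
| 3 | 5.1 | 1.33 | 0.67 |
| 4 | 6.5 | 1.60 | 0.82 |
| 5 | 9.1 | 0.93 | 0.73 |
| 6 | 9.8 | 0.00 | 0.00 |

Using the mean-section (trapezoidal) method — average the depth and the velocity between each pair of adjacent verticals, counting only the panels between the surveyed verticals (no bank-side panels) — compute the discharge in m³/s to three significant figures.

8.09 m³/s

Panel 1-2: Δb = 2.8 m, d̄ = (0.00+1.68)/2 = 0.84, v̄ = (0.00+0.94)/2 = 0.47 → q = 2.8×0.84×0.47 = 1.105 m³/s
Panel 2-3: Δb = 2.3 m, d̄ = (1.68+1.33)/2 = 1.505, v̄ = (0.94+0.67)/2 = 0.805 → q = 2.3×1.505×0.805 = 2.787 m³/s
Panel 3-4: Δb = 1.4 m, d̄ = (1.33+1.60)/2 = 1.465, v̄ = (0.67+0.82)/2 = 0.745 → q = 1.4×1.465×0.745 = 1.528 m³/s
Panel 4-5: Δb = 2.6 m, d̄ = (1.60+0.93)/2 = 1.265, v̄ = (0.82+0.73)/2 = 0.775 → q = 2.6×1.265×0.775 = 2.549 m³/s
Panel 5-6: Δb = 0.7 m, d̄ = (0.93+0.00)/2 = 0.465, v̄ = (0.73+0.00)/2 = 0.365 → q = 0.7×0.465×0.365 = 0.1188 m³/s
Q = Σ q = 8.088 m³/s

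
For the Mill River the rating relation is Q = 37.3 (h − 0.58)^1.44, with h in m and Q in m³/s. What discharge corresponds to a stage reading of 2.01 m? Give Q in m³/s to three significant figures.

Q = 37.3 × (2.01 − 0.58)^1.44 = 37.3 × 1.43^1.44 = 62.43 m³/s

62.4 m³/s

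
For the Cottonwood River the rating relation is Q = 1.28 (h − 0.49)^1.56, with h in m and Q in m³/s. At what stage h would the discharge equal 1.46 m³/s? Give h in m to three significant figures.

1.58 m

h − h₀ = (Q/C)^(1/b) = (1.46/1.28)^(1/1.56) = 1.088 m
h = 0.49 + 1.088 = 1.578 m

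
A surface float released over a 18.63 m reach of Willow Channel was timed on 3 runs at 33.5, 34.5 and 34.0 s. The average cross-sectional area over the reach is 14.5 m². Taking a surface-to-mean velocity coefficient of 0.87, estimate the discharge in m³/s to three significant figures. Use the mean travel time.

t̄ = (33.5 + 34.5 + 34.0) / 3 = 34 s
v_surface = L / t̄ = 18.63 / 34 = 0.5479 m/s
v_mean = 0.87 × 0.5479 = 0.4767 m/s
Q = A × v_mean = 14.5 × 0.4767 = 6.912 m³/s

6.91 m³/s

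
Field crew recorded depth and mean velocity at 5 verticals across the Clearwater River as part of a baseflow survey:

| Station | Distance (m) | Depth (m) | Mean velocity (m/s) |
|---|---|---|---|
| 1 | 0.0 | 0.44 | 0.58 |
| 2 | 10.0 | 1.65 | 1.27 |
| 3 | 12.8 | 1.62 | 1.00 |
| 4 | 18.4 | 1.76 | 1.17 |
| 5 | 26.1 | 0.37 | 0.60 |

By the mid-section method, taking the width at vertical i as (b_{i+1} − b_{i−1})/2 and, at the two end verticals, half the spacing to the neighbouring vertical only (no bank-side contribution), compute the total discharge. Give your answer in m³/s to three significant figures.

w_1 = (10.0 − 0.0)/2 = 5 m; q_1 = 0.58 × 0.44 × 5 = 1.276 m³/s
w_2 = (12.8 − 0.0)/2 = 6.4 m; q_2 = 1.27 × 1.65 × 6.4 = 13.41 m³/s
w_3 = (18.4 − 10.0)/2 = 4.2 m; q_3 = 1.00 × 1.62 × 4.2 = 6.804 m³/s
w_4 = (26.1 − 12.8)/2 = 6.65 m; q_4 = 1.17 × 1.76 × 6.65 = 13.69 m³/s
w_5 = (26.1 − 18.4)/2 = 3.85 m; q_5 = 0.60 × 0.37 × 3.85 = 0.8547 m³/s
Q = Σ qᵢ = 36.04 m³/s

36.0 m³/s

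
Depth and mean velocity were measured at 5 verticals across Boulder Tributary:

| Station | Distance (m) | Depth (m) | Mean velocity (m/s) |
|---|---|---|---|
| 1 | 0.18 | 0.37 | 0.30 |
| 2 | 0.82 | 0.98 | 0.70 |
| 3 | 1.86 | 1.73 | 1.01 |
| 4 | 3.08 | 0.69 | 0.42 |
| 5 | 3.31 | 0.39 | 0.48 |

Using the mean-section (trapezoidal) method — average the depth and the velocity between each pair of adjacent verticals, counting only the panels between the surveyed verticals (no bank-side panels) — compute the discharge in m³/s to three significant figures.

Panel 1-2: Δb = 0.64 m, d̄ = (0.37+0.98)/2 = 0.675, v̄ = (0.30+0.70)/2 = 0.5 → q = 0.64×0.675×0.5 = 0.2160 m³/s
Panel 2-3: Δb = 1.04 m, d̄ = (0.98+1.73)/2 = 1.355, v̄ = (0.70+1.01)/2 = 0.855 → q = 1.04×1.355×0.855 = 1.205 m³/s
Panel 3-4: Δb = 1.22 m, d̄ = (1.73+0.69)/2 = 1.21, v̄ = (1.01+0.42)/2 = 0.715 → q = 1.22×1.21×0.715 = 1.055 m³/s
Panel 4-5: Δb = 0.23 m, d̄ = (0.69+0.39)/2 = 0.54, v̄ = (0.42+0.48)/2 = 0.45 → q = 0.23×0.54×0.45 = 0.05589 m³/s
Q = Σ q = 2.532 m³/s

2.53 m³/s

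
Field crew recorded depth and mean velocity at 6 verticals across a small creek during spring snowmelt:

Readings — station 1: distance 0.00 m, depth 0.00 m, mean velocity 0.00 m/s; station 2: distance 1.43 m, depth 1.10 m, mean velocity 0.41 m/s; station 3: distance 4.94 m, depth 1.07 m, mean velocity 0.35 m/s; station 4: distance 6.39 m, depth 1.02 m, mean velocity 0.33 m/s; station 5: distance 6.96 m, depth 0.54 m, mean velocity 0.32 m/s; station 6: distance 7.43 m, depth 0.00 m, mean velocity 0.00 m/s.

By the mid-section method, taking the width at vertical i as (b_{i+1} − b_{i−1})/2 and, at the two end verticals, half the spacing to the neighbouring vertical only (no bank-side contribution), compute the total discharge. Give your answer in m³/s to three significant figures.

w_2 = (4.94 − 0.00)/2 = 2.47 m; q_2 = 0.41 × 1.10 × 2.47 = 1.114 m³/s
w_3 = (6.39 − 1.43)/2 = 2.48 m; q_3 = 0.35 × 1.07 × 2.48 = 0.9288 m³/s
w_4 = (6.96 − 4.94)/2 = 1.01 m; q_4 = 0.33 × 1.02 × 1.01 = 0.3400 m³/s
w_5 = (7.43 − 6.39)/2 = 0.52 m; q_5 = 0.32 × 0.54 × 0.52 = 0.08986 m³/s
Stations 1, 6 contribute zero (depth or velocity is 0).
Q = Σ qᵢ = 2.473 m³/s

2.47 m³/s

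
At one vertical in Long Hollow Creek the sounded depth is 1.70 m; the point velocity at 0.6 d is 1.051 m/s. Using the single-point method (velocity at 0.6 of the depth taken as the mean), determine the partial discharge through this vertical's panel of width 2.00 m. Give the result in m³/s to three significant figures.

v̄ = v₀.₆ = 1.051 m/s
q = v̄ × d × w = 1.051 × 1.70 × 2.00 = 3.573 m³/s

3.57 m³/s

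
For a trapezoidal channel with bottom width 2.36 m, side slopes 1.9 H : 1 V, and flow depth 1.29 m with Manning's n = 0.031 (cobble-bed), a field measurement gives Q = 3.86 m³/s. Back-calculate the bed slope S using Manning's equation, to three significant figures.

0.000513

A = (b + z·y)·y = (2.36 + 1.9×1.29)×1.29 = 6.206 m²
P = b + 2y√(1+z²) = 2.36 + 2×1.29×√(1+1.9²) = 7.899 m
R = A/P = 6.206/7.899 = 0.7856 m
S = (Q·n / (1·A·R^(2/3)))² = (3.86×0.031 / (1×6.206×0.8514))² = 0.0005128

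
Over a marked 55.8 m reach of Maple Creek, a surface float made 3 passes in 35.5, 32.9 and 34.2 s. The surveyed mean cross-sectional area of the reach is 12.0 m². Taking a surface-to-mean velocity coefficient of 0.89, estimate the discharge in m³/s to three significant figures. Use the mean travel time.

17.4 m³/s

t̄ = (35.5 + 32.9 + 34.2) / 3 = 34.2 s
v_surface = L / t̄ = 55.8 / 34.2 = 1.632 m/s
v_mean = 0.89 × 1.632 = 1.452 m/s
Q = A × v_mean = 12.0 × 1.452 = 17.43 m³/s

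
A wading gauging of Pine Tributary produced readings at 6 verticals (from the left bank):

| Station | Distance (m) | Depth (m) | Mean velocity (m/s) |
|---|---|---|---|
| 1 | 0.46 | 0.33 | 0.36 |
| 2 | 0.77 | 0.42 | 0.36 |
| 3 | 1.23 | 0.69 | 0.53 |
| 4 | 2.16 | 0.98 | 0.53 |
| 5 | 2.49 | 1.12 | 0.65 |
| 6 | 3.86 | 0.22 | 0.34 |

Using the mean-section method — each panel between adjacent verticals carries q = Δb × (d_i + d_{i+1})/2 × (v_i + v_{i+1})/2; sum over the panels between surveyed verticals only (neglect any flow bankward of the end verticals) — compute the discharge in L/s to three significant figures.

Panel 1-2: Δb = 0.31 m, d̄ = (0.33+0.42)/2 = 0.375, v̄ = (0.36+0.36)/2 = 0.36 → q = 0.31×0.375×0.36 = 0.04185 m³/s
Panel 2-3: Δb = 0.46 m, d̄ = (0.42+0.69)/2 = 0.555, v̄ = (0.36+0.53)/2 = 0.445 → q = 0.46×0.555×0.445 = 0.1136 m³/s
Panel 3-4: Δb = 0.93 m, d̄ = (0.69+0.98)/2 = 0.835, v̄ = (0.53+0.53)/2 = 0.53 → q = 0.93×0.835×0.53 = 0.4116 m³/s
Panel 4-5: Δb = 0.33 m, d̄ = (0.98+1.12)/2 = 1.05, v̄ = (0.53+0.65)/2 = 0.59 → q = 0.33×1.05×0.59 = 0.2044 m³/s
Panel 5-6: Δb = 1.37 m, d̄ = (1.12+0.22)/2 = 0.67, v̄ = (0.65+0.34)/2 = 0.495 → q = 1.37×0.67×0.495 = 0.4544 m³/s
Q = Σ q = 1.226 m³/s
= 1.226 × 1000 = 1226 L/s

1230 L/s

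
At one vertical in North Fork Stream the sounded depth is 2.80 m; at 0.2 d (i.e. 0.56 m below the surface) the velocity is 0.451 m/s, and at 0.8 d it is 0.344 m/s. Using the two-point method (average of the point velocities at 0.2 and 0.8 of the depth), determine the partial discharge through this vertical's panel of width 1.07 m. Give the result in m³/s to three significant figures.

v̄ = (0.451 + 0.344) / 2 = 0.3975 m/s
q = v̄ × d × w = 0.3975 × 2.80 × 1.07 = 1.191 m³/s

1.19 m³/s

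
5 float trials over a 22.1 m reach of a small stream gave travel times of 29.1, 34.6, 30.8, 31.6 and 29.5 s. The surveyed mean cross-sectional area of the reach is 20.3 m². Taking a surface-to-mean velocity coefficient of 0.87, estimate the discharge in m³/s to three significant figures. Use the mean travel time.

12.5 m³/s

t̄ = (29.1 + 34.6 + 30.8 + 31.6 + 29.5) / 5 = 31.12 s
v_surface = L / t̄ = 22.1 / 31.12 = 0.7102 m/s
v_mean = 0.87 × 0.7102 = 0.6178 m/s
Q = A × v_mean = 20.3 × 0.6178 = 12.54 m³/s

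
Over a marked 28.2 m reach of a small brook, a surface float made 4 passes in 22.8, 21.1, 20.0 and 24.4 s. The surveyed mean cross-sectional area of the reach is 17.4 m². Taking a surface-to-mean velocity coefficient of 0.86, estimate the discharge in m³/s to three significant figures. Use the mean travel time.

19.1 m³/s

t̄ = (22.8 + 21.1 + 20.0 + 24.4) / 4 = 22.075 s
v_surface = L / t̄ = 28.2 / 22.075 = 1.277 m/s
v_mean = 0.86 × 1.277 = 1.099 m/s
Q = A × v_mean = 17.4 × 1.099 = 19.12 m³/s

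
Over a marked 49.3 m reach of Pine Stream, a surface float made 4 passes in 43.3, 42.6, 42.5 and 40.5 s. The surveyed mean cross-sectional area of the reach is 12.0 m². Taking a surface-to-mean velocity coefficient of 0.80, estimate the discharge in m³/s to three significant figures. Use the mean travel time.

t̄ = (43.3 + 42.6 + 42.5 + 40.5) / 4 = 42.225 s
v_surface = L / t̄ = 49.3 / 42.225 = 1.168 m/s
v_mean = 0.80 × 1.168 = 0.9340 m/s
Q = A × v_mean = 12.0 × 0.9340 = 11.21 m³/s

11.2 m³/s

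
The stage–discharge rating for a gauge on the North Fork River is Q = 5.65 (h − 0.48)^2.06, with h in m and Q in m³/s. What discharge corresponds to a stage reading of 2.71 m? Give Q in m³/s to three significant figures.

29.5 m³/s

Q = 5.65 × (2.71 − 0.48)^2.06 = 5.65 × 2.23^2.06 = 29.48 m³/s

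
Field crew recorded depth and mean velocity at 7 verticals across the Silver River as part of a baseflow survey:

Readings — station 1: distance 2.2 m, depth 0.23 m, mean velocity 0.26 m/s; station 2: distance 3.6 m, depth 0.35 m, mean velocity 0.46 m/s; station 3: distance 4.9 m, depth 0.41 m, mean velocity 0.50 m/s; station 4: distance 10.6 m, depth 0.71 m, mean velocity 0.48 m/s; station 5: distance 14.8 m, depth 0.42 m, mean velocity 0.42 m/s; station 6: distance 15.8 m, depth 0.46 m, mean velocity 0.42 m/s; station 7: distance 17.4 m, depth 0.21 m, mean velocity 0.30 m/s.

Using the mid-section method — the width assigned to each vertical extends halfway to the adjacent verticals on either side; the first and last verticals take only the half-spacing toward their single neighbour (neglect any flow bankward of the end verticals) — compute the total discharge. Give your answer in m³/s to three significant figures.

w_1 = (3.6 − 2.2)/2 = 0.7 m; q_1 = 0.26 × 0.23 × 0.7 = 0.04186 m³/s
w_2 = (4.9 − 2.2)/2 = 1.35 m; q_2 = 0.46 × 0.35 × 1.35 = 0.2174 m³/s
w_3 = (10.6 − 3.6)/2 = 3.5 m; q_3 = 0.50 × 0.41 × 3.5 = 0.7175 m³/s
w_4 = (14.8 − 4.9)/2 = 4.95 m; q_4 = 0.48 × 0.71 × 4.95 = 1.687 m³/s
w_5 = (15.8 − 10.6)/2 = 2.6 m; q_5 = 0.42 × 0.42 × 2.6 = 0.4586 m³/s
w_6 = (17.4 − 14.8)/2 = 1.3 m; q_6 = 0.42 × 0.46 × 1.3 = 0.2512 m³/s
w_7 = (17.4 − 15.8)/2 = 0.8 m; q_7 = 0.30 × 0.21 × 0.8 = 0.05040 m³/s
Q = Σ qᵢ = 3.424 m³/s

3.42 m³/s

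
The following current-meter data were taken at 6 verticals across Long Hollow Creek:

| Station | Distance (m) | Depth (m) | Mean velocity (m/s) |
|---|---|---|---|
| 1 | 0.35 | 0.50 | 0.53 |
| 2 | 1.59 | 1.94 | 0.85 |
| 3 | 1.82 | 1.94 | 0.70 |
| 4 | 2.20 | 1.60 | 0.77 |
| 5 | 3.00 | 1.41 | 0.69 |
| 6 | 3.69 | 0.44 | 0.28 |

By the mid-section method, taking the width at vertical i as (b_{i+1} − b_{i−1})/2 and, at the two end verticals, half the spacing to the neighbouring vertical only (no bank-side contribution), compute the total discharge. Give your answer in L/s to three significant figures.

w_1 = (1.59 − 0.35)/2 = 0.62 m; q_1 = 0.53 × 0.50 × 0.62 = 0.1643 m³/s
w_2 = (1.82 − 0.35)/2 = 0.735 m; q_2 = 0.85 × 1.94 × 0.735 = 1.212 m³/s
w_3 = (2.20 − 1.59)/2 = 0.305 m; q_3 = 0.70 × 1.94 × 0.305 = 0.4142 m³/s
w_4 = (3.00 − 1.82)/2 = 0.59 m; q_4 = 0.77 × 1.60 × 0.59 = 0.7269 m³/s
w_5 = (3.69 − 2.20)/2 = 0.745 m; q_5 = 0.69 × 1.41 × 0.745 = 0.7248 m³/s
w_6 = (3.69 − 3.00)/2 = 0.345 m; q_6 = 0.28 × 0.44 × 0.345 = 0.04250 m³/s
Q = Σ qᵢ = 3.285 m³/s
= 3.285 × 1000 = 3285 L/s

3280 L/s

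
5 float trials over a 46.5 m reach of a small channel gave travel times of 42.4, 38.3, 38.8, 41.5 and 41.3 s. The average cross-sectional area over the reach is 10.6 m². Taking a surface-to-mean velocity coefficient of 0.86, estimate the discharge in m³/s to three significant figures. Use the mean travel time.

t̄ = (42.4 + 38.3 + 38.8 + 41.5 + 41.3) / 5 = 40.46 s
v_surface = L / t̄ = 46.5 / 40.46 = 1.149 m/s
v_mean = 0.86 × 1.149 = 0.9884 m/s
Q = A × v_mean = 10.6 × 0.9884 = 10.48 m³/s

10.5 m³/s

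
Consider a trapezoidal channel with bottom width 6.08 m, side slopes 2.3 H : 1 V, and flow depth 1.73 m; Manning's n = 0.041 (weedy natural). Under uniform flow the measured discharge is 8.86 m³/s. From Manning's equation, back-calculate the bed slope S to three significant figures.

A = (b + z·y)·y = (6.08 + 2.3×1.73)×1.73 = 17.40 m²
P = b + 2y√(1+z²) = 6.08 + 2×1.73×√(1+2.3²) = 14.76 m
R = A/P = 17.40/14.76 = 1.179 m
S = (Q·n / (1·A·R^(2/3)))² = (8.86×0.041 / (1×17.40×1.116))² = 0.0003498

0.000350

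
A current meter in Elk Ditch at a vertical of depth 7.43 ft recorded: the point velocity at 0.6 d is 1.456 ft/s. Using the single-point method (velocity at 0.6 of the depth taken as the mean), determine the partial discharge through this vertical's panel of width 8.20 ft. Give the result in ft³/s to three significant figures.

v̄ = v₀.₆ = 1.456 ft/s
q = v̄ × d × w = 1.456 × 7.43 × 8.20 = 88.71 ft³/s

88.7 ft³/s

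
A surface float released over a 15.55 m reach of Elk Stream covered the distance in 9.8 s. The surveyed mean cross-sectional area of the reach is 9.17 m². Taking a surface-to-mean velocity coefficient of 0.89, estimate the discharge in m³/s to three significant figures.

12.9 m³/s

v_surface = L / t̄ = 15.55 / 9.8 = 1.587 m/s
v_mean = 0.89 × 1.587 = 1.412 m/s
Q = A × v_mean = 9.17 × 1.412 = 12.95 m³/s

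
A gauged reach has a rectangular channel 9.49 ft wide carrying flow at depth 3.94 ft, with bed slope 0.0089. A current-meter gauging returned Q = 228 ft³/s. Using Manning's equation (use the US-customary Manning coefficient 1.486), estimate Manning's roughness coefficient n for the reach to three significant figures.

A = b·y = 9.49 × 3.94 = 37.39 ft²
P = b + 2y = 9.49 + 2×3.94 = 17.37 ft
R = A/P = 37.39/17.37 = 2.153 ft
n = (1.486/Q)·A·R^(2/3)·S^(1/2) = (1.486/228) × 37.39 × 1.667 × 0.09434 = 0.03833

0.0383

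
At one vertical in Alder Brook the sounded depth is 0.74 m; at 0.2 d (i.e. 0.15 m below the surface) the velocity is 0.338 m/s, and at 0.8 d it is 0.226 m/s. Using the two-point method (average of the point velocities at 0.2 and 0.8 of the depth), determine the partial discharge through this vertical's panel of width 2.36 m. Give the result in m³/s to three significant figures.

v̄ = (0.338 + 0.226) / 2 = 0.2820 m/s
q = v̄ × d × w = 0.2820 × 0.74 × 2.36 = 0.4925 m³/s

0.492 m³/s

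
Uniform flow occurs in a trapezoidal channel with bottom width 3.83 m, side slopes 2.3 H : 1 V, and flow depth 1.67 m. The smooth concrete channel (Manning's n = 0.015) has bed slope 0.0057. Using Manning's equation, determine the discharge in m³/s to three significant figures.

66.6 m³/s

A = (b + z·y)·y = (3.83 + 2.3×1.67)×1.67 = 12.81 m²
P = b + 2y√(1+z²) = 3.83 + 2×1.67×√(1+2.3²) = 12.21 m
R = A/P = 12.81/12.21 = 1.049 m
Q = (1/n)·A·R^(2/3)·S^(1/2) = (1/0.015) × 12.81 × 1.049^(2/3) × 0.0057^(1/2) = 66.59 m³/s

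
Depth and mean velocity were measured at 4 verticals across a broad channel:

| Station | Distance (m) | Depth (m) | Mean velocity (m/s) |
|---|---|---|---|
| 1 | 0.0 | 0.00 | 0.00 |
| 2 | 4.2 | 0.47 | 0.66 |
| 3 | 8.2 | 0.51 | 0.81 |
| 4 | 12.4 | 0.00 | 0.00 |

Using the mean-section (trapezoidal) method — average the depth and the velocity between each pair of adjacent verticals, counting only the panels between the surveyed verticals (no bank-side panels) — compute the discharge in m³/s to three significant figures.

2.20 m³/s

Panel 1-2: Δb = 4.2 m, d̄ = (0.00+0.47)/2 = 0.235, v̄ = (0.00+0.66)/2 = 0.33 → q = 4.2×0.235×0.33 = 0.3257 m³/s
Panel 2-3: Δb = 4 m, d̄ = (0.47+0.51)/2 = 0.49, v̄ = (0.66+0.81)/2 = 0.735 → q = 4×0.49×0.735 = 1.441 m³/s
Panel 3-4: Δb = 4.2 m, d̄ = (0.51+0.00)/2 = 0.255, v̄ = (0.81+0.00)/2 = 0.405 → q = 4.2×0.255×0.405 = 0.4338 m³/s
Q = Σ q = 2.200 m³/s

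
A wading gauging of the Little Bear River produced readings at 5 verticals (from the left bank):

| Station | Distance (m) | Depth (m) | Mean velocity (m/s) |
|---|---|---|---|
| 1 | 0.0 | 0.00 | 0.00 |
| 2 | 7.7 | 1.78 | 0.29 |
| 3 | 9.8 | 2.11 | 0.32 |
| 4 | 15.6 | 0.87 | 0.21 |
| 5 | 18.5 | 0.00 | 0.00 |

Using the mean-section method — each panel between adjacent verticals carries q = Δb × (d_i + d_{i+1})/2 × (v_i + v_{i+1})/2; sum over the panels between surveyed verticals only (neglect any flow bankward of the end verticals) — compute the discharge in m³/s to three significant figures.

Panel 1-2: Δb = 7.7 m, d̄ = (0.00+1.78)/2 = 0.89, v̄ = (0.00+0.29)/2 = 0.145 → q = 7.7×0.89×0.145 = 0.9937 m³/s
Panel 2-3: Δb = 2.1 m, d̄ = (1.78+2.11)/2 = 1.945, v̄ = (0.29+0.32)/2 = 0.305 → q = 2.1×1.945×0.305 = 1.246 m³/s
Panel 3-4: Δb = 5.8 m, d̄ = (2.11+0.87)/2 = 1.49, v̄ = (0.32+0.21)/2 = 0.265 → q = 5.8×1.49×0.265 = 2.290 m³/s
Panel 4-5: Δb = 2.9 m, d̄ = (0.87+0.00)/2 = 0.435, v̄ = (0.21+0.00)/2 = 0.105 → q = 2.9×0.435×0.105 = 0.1325 m³/s
Q = Σ q = 4.662 m³/s

4.66 m³/s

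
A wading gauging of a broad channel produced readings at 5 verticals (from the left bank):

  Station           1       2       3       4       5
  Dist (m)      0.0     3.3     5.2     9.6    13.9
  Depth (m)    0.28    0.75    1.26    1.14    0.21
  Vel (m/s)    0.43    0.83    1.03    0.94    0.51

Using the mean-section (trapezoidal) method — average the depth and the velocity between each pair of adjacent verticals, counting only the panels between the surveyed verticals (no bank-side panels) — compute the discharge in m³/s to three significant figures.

Panel 1-2: Δb = 3.3 m, d̄ = (0.28+0.75)/2 = 0.515, v̄ = (0.43+0.83)/2 = 0.63 → q = 3.3×0.515×0.63 = 1.071 m³/s
Panel 2-3: Δb = 1.9 m, d̄ = (0.75+1.26)/2 = 1.005, v̄ = (0.83+1.03)/2 = 0.93 → q = 1.9×1.005×0.93 = 1.776 m³/s
Panel 3-4: Δb = 4.4 m, d̄ = (1.26+1.14)/2 = 1.2, v̄ = (1.03+0.94)/2 = 0.985 → q = 4.4×1.2×0.985 = 5.201 m³/s
Panel 4-5: Δb = 4.3 m, d̄ = (1.14+0.21)/2 = 0.675, v̄ = (0.94+0.51)/2 = 0.725 → q = 4.3×0.675×0.725 = 2.104 m³/s
Q = Σ q = 10.15 m³/s

10.2 m³/s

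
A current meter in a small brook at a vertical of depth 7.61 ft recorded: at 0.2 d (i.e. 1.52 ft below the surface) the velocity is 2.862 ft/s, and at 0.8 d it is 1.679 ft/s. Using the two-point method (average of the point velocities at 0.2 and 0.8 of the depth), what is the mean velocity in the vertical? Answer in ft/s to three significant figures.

v̄ = (2.862 + 1.679) / 2 = 2.271 ft/s

2.27 ft/s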